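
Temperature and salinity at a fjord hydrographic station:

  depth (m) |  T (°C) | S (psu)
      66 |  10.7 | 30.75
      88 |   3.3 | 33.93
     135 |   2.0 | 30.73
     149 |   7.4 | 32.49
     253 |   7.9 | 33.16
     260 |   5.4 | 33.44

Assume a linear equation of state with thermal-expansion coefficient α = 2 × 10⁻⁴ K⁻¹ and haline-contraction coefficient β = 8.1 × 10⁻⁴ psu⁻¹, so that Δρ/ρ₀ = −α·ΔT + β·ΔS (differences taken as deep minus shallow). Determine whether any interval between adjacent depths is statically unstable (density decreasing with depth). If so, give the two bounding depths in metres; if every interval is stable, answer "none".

88–135 m

Evaluate Δρ/ρ₀ = −αΔT + βΔS across each adjacent pair:
  66–88 m: −αΔT+βΔS = −(2 × 10⁻⁴)(-7.4)+(8.1 × 10⁻⁴)(+3.18) = 4.1 × 10⁻³ → stable
  88–135 m: −αΔT+βΔS = −(2 × 10⁻⁴)(-1.3)+(8.1 × 10⁻⁴)(-3.20) = -2.3 × 10⁻³ → UNSTABLE
  135–149 m: −αΔT+βΔS = −(2 × 10⁻⁴)(+5.4)+(8.1 × 10⁻⁴)(+1.76) = 3.5 × 10⁻⁴ → stable
  149–253 m: −αΔT+βΔS = −(2 × 10⁻⁴)(+0.5)+(8.1 × 10⁻⁴)(+0.67) = 4.4 × 10⁻⁴ → stable
  253–260 m: −αΔT+βΔS = −(2 × 10⁻⁴)(-2.5)+(8.1 × 10⁻⁴)(+0.28) = 7.3 × 10⁻⁴ → stable
The 88–135 m interval has Δρ < 0: lighter water underlies denser water.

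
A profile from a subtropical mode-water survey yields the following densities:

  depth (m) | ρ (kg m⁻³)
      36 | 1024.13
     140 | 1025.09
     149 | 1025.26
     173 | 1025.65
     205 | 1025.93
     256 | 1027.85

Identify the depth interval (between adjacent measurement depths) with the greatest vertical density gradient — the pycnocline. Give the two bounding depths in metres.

205–256 m

Compute the density gradient over each adjacent pair:
  36–140 m: Δρ/Δz = 0.96/104 = 9.2 × 10⁻³ kg m⁻⁴
  140–149 m: Δρ/Δz = 0.17/9 = 0.019 kg m⁻⁴
  149–173 m: Δρ/Δz = 0.39/24 = 0.016 kg m⁻⁴
  173–205 m: Δρ/Δz = 0.28/32 = 8.8 × 10⁻³ kg m⁻⁴
  205–256 m: Δρ/Δz = 1.92/51 = 0.038 kg m⁻⁴
The largest gradient is in the 205–256 m interval — the pycnocline.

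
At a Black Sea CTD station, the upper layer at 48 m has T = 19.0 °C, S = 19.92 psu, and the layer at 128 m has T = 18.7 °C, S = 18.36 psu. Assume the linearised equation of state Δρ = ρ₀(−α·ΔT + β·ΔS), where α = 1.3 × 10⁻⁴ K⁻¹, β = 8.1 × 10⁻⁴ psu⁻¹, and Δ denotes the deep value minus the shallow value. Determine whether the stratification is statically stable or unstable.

unstable

ΔT = 18.7 − 19.0 = -0.3 K and ΔS = 18.36 − 19.92 = -1.56 psu (deep − shallow).
−αΔT = 3.90 × 10⁻⁵; βΔS = -1.2636 × 10⁻³; sum Δρ/ρ₀ = -1.2246 × 10⁻³.
Δρ/ρ₀ < 0, so Δρ < 0: deeper water is lighter → statically unstable; the column would overturn.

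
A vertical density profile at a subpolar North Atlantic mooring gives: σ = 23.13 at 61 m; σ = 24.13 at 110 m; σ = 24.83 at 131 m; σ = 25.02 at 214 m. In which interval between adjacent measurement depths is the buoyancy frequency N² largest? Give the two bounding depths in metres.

Compute the density gradient over each adjacent pair:
  61–110 m: Δρ/Δz = 1.00/49 = 0.020 kg m⁻⁴
  110–131 m: Δρ/Δz = 0.70/21 = 0.033 kg m⁻⁴
  131–214 m: Δρ/Δz = 0.19/83 = 2.3 × 10⁻³ kg m⁻⁴
The largest gradient is in the 110–131 m interval — the pycnocline.

110–131 m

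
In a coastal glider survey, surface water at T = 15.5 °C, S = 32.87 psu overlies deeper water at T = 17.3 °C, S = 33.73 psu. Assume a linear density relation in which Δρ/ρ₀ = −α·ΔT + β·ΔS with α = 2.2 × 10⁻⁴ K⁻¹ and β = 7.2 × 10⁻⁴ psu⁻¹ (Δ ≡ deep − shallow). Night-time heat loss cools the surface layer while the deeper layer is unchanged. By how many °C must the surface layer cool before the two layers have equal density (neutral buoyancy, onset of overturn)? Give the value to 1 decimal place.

1.0 °C

Neutral buoyancy requires Δρ = 0, i.e. −α(T_deep − T_surf′) + β(S_deep − S_surf) = 0.
T_surf′ = T_deep − (β/α)·ΔS = 17.3 − (7.2 × 10⁻⁴/2.2 × 10⁻⁴)·(+0.86) = 14.485 °C.
Cooling required: 15.5 − (14.485) = 1.015 °C.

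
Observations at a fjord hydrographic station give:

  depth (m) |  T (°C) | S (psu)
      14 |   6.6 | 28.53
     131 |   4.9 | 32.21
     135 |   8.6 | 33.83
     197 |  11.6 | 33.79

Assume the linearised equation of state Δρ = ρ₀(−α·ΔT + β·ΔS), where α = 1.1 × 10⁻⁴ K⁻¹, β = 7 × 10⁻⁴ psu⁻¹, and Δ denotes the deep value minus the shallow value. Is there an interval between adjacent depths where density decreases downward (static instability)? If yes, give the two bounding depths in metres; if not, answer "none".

Evaluate Δρ/ρ₀ = −αΔT + βΔS across each adjacent pair:
  14–131 m: −αΔT+βΔS = −(1.1 × 10⁻⁴)(-1.7)+(7 × 10⁻⁴)(+3.68) = 2.8 × 10⁻³ → stable
  131–135 m: −αΔT+βΔS = −(1.1 × 10⁻⁴)(+3.7)+(7 × 10⁻⁴)(+1.62) = 7.3 × 10⁻⁴ → stable
  135–197 m: −αΔT+βΔS = −(1.1 × 10⁻⁴)(+3.0)+(7 × 10⁻⁴)(-0.04) = -3.6 × 10⁻⁴ → UNSTABLE
The 135–197 m interval has Δρ < 0: lighter water underlies denser water.

135–197 m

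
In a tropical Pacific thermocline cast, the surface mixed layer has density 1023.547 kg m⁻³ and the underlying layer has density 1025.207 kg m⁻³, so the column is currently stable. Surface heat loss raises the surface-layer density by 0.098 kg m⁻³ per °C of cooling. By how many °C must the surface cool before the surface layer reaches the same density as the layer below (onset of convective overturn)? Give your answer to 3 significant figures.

16.9 °C

Density deficit of the surface layer: 1025.207 − 1023.547 = 1.66 kg m⁻³.
Required change = 1.66 / 0.098 = 16.9 °C.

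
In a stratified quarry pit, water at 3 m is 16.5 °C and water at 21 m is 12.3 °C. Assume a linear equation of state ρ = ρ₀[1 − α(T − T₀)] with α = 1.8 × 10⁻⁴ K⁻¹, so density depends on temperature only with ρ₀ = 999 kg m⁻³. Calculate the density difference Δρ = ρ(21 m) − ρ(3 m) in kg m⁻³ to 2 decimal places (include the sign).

+0.76 kg m⁻³

ΔT = -4.2 K, Δρ/ρ₀ = −αΔT = 7.56 × 10⁻⁴.
Δρ = 999 × (7.56 × 10⁻⁴) = +0.76 kg m⁻³.
Positive Δρ: denser below, stable.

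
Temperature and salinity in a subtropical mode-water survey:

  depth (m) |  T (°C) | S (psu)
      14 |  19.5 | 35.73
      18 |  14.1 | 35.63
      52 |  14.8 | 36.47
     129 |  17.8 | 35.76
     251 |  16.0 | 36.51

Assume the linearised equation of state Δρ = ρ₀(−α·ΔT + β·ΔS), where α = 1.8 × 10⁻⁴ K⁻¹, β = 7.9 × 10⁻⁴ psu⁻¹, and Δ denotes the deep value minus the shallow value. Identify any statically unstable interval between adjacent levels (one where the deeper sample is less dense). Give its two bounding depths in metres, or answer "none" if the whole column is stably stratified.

Evaluate Δρ/ρ₀ = −αΔT + βΔS across each adjacent pair:
  14–18 m: −αΔT+βΔS = −(1.8 × 10⁻⁴)(-5.4)+(7.9 × 10⁻⁴)(-0.10) = 8.9 × 10⁻⁴ → stable
  18–52 m: −αΔT+βΔS = −(1.8 × 10⁻⁴)(+0.7)+(7.9 × 10⁻⁴)(+0.84) = 5.4 × 10⁻⁴ → stable
  52–129 m: −αΔT+βΔS = −(1.8 × 10⁻⁴)(+3.0)+(7.9 × 10⁻⁴)(-0.71) = -1.1 × 10⁻³ → UNSTABLE
  129–251 m: −αΔT+βΔS = −(1.8 × 10⁻⁴)(-1.8)+(7.9 × 10⁻⁴)(+0.75) = 9.2 × 10⁻⁴ → stable
The 52–129 m interval has Δρ < 0: lighter water underlies denser water.

52–129 m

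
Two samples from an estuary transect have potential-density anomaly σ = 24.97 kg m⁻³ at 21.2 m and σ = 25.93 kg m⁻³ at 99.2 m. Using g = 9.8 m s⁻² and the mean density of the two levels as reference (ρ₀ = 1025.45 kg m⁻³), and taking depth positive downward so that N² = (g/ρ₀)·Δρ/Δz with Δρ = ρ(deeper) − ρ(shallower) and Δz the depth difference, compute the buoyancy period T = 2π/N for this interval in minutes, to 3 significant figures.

Δρ = 1025.93 − 1024.97 = 0.96 kg m⁻³ over Δz = 99.2 − 21.2 = 78 m.
N² = (9.8/1025.45) × (0.96/78) = 1.1762 × 10⁻⁴ s⁻².
N = √(1.1762 × 10⁻⁴) = 0.010845 rad s⁻¹, so T = 2π/N = 579.36 s = 9.6560 min ≈ 9.66 min.

9.66 min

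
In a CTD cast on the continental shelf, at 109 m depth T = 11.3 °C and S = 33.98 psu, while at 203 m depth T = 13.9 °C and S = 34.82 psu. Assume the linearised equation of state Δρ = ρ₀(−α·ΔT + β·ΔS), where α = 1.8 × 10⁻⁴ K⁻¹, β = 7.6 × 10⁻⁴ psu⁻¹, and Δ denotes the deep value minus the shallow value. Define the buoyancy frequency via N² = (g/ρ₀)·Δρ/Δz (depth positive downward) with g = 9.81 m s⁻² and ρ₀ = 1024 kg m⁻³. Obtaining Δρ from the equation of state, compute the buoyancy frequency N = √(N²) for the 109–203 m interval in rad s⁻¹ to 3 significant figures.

ΔT = +2.6 K, ΔS = +0.84 psu (deep − shallow).
Δρ/ρ₀ = −αΔT + βΔS = -4.68 × 10⁻⁴ + 6.384 × 10⁻⁴ = 1.704 × 10⁻⁴, so Δρ ≈ 0.1745 kg m⁻³.
N² = (g/ρ₀)·Δρ/Δz = g·(Δρ/ρ₀)/Δz = 9.81 × 1.704 × 10⁻⁴ / 94 = 1.7783 × 10⁻⁵ s⁻².
N = √(1.7783 × 10⁻⁵) = 4.2170 × 10⁻³ rad s⁻¹ ≈ 4.22 × 10⁻³ rad s⁻¹.

4.22 × 10⁻³ rad s⁻¹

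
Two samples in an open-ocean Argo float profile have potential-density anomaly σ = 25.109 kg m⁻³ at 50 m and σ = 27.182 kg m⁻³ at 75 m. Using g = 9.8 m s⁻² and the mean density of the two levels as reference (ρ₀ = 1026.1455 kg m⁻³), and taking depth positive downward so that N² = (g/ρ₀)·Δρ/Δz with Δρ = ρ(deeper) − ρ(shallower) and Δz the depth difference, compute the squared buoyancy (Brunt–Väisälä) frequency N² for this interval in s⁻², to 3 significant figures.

Δρ = 1027.182 − 1025.109 = 2.073 kg m⁻³ over Δz = 75 − 50 = 25 m.
N² = (9.8/1026.1455) × (2.073/25) = 7.9191 × 10⁻⁴ s⁻² ≈ 7.92 × 10⁻⁴ s⁻².

7.92 × 10⁻⁴ s⁻²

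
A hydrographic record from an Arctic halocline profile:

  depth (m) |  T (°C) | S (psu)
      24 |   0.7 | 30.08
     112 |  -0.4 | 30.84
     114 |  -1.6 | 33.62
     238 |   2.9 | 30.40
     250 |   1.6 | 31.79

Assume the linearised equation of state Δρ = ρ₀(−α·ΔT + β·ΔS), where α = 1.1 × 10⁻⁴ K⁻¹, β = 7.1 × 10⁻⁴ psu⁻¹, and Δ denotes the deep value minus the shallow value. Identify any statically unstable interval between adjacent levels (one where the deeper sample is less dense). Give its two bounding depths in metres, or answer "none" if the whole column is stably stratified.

114–238 m

Evaluate Δρ/ρ₀ = −αΔT + βΔS across each adjacent pair:
  24–112 m: −αΔT+βΔS = −(1.1 × 10⁻⁴)(-1.1)+(7.1 × 10⁻⁴)(+0.76) = 6.6 × 10⁻⁴ → stable
  112–114 m: −αΔT+βΔS = −(1.1 × 10⁻⁴)(-1.2)+(7.1 × 10⁻⁴)(+2.78) = 2.1 × 10⁻³ → stable
  114–238 m: −αΔT+βΔS = −(1.1 × 10⁻⁴)(+4.5)+(7.1 × 10⁻⁴)(-3.22) = -2.8 × 10⁻³ → UNSTABLE
  238–250 m: −αΔT+βΔS = −(1.1 × 10⁻⁴)(-1.3)+(7.1 × 10⁻⁴)(+1.39) = 1.1 × 10⁻³ → stable
The 114–238 m interval has Δρ < 0: lighter water underlies denser water.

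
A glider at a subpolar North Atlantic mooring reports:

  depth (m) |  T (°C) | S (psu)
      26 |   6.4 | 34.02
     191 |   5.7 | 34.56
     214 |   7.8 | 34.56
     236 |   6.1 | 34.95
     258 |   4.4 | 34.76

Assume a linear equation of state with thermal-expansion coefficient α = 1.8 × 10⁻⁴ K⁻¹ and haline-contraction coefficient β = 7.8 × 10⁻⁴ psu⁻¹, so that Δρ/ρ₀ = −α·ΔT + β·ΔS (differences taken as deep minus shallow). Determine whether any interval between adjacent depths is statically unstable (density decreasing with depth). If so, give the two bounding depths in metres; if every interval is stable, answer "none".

Evaluate Δρ/ρ₀ = −αΔT + βΔS across each adjacent pair:
  26–191 m: −αΔT+βΔS = −(1.8 × 10⁻⁴)(-0.7)+(7.8 × 10⁻⁴)(+0.54) = 5.5 × 10⁻⁴ → stable
  191–214 m: −αΔT+βΔS = −(1.8 × 10⁻⁴)(+2.1)+(7.8 × 10⁻⁴)(+0.00) = -3.8 × 10⁻⁴ → UNSTABLE
  214–236 m: −αΔT+βΔS = −(1.8 × 10⁻⁴)(-1.7)+(7.8 × 10⁻⁴)(+0.39) = 6.1 × 10⁻⁴ → stable
  236–258 m: −αΔT+βΔS = −(1.8 × 10⁻⁴)(-1.7)+(7.8 × 10⁻⁴)(-0.19) = 1.6 × 10⁻⁴ → stable
The 191–214 m interval has Δρ < 0: lighter water underlies denser water.

191–214 m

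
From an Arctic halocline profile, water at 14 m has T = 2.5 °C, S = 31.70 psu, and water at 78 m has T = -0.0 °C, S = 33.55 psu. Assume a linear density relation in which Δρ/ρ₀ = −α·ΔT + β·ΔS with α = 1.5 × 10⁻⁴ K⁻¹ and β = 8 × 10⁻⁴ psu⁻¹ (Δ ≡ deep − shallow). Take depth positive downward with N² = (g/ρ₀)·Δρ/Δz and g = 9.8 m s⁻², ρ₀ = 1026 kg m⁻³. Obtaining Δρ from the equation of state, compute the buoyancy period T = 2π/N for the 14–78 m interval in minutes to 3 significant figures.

ΔT = -2.5 K, ΔS = +1.85 psu (deep − shallow).
Δρ/ρ₀ = −αΔT + βΔS = 3.75 × 10⁻⁴ + 1.48 × 10⁻³ = 1.855 × 10⁻³, so Δρ ≈ 1.903 kg m⁻³.
N² = (g/ρ₀)·Δρ/Δz = g·(Δρ/ρ₀)/Δz = 9.8 × 1.855 × 10⁻³ / 64 = 2.8405 × 10⁻⁴ s⁻².
N = √(2.8405 × 10⁻⁴) = 0.016854 rad s⁻¹ → T = 2π/N = 372.80 s = 6.2133 min ≈ 6.21 min.

6.21 min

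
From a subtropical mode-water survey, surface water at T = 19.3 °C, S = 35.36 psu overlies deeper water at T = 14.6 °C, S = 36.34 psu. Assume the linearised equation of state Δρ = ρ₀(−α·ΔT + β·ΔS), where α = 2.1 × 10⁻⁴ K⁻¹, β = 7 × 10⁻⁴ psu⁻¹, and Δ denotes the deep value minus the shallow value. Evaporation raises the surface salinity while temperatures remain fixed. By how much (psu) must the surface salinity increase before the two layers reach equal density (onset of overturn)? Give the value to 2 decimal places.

2.39 psu

Neutral buoyancy requires −α(T_deep − T_surf) + β(S_deep − S_surf′) = 0.
S_surf′ = S_deep − (α/β)·ΔT = 36.34 − (2.1 × 10⁻⁴/7 × 10⁻⁴)·(-4.7) = 37.7500 psu.
Increase required: 37.7500 − 35.36 = 2.3900 psu.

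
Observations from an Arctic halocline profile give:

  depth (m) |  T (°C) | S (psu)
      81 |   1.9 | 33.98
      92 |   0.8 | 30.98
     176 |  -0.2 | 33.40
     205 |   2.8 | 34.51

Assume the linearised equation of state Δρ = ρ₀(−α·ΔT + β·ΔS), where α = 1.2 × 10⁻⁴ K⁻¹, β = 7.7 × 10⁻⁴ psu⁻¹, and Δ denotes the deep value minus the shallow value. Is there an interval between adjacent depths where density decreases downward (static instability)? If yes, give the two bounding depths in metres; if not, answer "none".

81–92 m

Evaluate Δρ/ρ₀ = −αΔT + βΔS across each adjacent pair:
  81–92 m: −αΔT+βΔS = −(1.2 × 10⁻⁴)(-1.1)+(7.7 × 10⁻⁴)(-3.00) = -2.2 × 10⁻³ → UNSTABLE
  92–176 m: −αΔT+βΔS = −(1.2 × 10⁻⁴)(-1.0)+(7.7 × 10⁻⁴)(+2.42) = 2.0 × 10⁻³ → stable
  176–205 m: −αΔT+βΔS = −(1.2 × 10⁻⁴)(+3.0)+(7.7 × 10⁻⁴)(+1.11) = 4.9 × 10⁻⁴ → stable
The 81–92 m interval has Δρ < 0: lighter water underlies denser water.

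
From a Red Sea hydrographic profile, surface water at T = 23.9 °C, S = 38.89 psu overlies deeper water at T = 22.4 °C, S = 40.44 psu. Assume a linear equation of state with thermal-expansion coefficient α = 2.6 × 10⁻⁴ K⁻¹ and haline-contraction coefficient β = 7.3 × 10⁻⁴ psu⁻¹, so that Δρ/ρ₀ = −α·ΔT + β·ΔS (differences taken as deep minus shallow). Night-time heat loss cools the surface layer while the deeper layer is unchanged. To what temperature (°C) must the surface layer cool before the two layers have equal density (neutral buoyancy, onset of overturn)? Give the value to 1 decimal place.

Neutral buoyancy requires Δρ = 0, i.e. −α(T_deep − T_surf′) + β(S_deep − S_surf) = 0.
T_surf′ = T_deep − (β/α)·ΔS = 22.4 − (7.3 × 10⁻⁴/2.6 × 10⁻⁴)·(+1.55) = 18.048 °C.
Cooling required: 23.9 − (18.048) = 5.852 °C.

18.0 °C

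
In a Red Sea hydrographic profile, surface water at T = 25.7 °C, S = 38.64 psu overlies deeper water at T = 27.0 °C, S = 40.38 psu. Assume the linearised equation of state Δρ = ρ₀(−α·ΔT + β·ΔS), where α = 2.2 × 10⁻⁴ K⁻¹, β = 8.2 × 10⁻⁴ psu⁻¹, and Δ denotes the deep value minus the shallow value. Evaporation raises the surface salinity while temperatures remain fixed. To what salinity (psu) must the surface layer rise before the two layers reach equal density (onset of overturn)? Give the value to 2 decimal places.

40.03 psu

Neutral buoyancy requires −α(T_deep − T_surf) + β(S_deep − S_surf′) = 0.
S_surf′ = S_deep − (α/β)·ΔT = 40.38 − (2.2 × 10⁻⁴/8.2 × 10⁻⁴)·(+1.3) = 40.0312 psu.
Increase required: 40.0312 − 38.64 = 1.3912 psu.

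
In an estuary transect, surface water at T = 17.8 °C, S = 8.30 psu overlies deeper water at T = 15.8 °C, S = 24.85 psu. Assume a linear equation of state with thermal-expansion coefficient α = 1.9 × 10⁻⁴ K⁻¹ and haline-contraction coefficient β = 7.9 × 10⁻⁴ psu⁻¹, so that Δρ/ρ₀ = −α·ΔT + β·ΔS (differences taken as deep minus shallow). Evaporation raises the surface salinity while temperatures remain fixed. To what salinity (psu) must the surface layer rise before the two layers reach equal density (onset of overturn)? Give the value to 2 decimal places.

Neutral buoyancy requires −α(T_deep − T_surf) + β(S_deep − S_surf′) = 0.
S_surf′ = S_deep − (α/β)·ΔT = 24.85 − (1.9 × 10⁻⁴/7.9 × 10⁻⁴)·(-2.0) = 25.3310 psu.
Increase required: 25.3310 − 8.30 = 17.0310 psu.

25.33 psu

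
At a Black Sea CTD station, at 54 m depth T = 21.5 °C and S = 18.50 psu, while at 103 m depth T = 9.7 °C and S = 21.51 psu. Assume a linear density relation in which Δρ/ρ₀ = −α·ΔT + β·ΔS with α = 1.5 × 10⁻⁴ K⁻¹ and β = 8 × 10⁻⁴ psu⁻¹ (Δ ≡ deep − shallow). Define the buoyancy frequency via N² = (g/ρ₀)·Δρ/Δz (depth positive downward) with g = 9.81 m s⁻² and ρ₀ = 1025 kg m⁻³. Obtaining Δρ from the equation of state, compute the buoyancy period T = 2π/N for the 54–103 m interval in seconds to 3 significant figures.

217 s

ΔT = -11.8 K, ΔS = +3.01 psu (deep − shallow).
Δρ/ρ₀ = −αΔT + βΔS = 1.77 × 10⁻³ + 2.408 × 10⁻³ = 4.178 × 10⁻³, so Δρ ≈ 4.282 kg m⁻³.
N² = (g/ρ₀)·Δρ/Δz = g·(Δρ/ρ₀)/Δz = 9.81 × 4.178 × 10⁻³ / 49 = 8.3645 × 10⁻⁴ s⁻².
N = √(8.3645 × 10⁻⁴) = 0.028921 rad s⁻¹ → T = 2π/N = 217.25 s ≈ 217 s.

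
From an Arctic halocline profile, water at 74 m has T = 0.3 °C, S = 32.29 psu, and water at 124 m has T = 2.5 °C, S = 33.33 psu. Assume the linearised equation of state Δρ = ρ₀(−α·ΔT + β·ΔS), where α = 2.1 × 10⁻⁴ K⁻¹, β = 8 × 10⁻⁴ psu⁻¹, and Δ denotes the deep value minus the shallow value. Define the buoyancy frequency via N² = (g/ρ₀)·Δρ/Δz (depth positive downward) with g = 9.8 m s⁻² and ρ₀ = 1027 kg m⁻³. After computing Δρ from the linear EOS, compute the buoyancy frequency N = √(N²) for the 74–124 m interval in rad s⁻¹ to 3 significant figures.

ΔT = +2.2 K, ΔS = +1.04 psu (deep − shallow).
Δρ/ρ₀ = −αΔT + βΔS = -4.62 × 10⁻⁴ + 8.32 × 10⁻⁴ = 3.70 × 10⁻⁴, so Δρ ≈ 0.3800 kg m⁻³.
N² = (g/ρ₀)·Δρ/Δz = g·(Δρ/ρ₀)/Δz = 9.8 × 3.70 × 10⁻⁴ / 50 = 7.2520 × 10⁻⁵ s⁻².
N = √(7.2520 × 10⁻⁵) = 8.5159 × 10⁻³ rad s⁻¹ ≈ 8.52 × 10⁻³ rad s⁻¹.

8.52 × 10⁻³ rad s⁻¹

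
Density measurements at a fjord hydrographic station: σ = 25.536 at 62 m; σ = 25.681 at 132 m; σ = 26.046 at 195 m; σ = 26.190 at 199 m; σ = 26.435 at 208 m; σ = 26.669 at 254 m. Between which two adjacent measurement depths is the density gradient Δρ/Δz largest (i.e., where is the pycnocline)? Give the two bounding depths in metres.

195–199 m

Compute the density gradient over each adjacent pair:
  62–132 m: Δρ/Δz = 0.145/70 = 2.1 × 10⁻³ kg m⁻⁴
  132–195 m: Δρ/Δz = 0.365/63 = 5.8 × 10⁻³ kg m⁻⁴
  195–199 m: Δρ/Δz = 0.144/4 = 0.036 kg m⁻⁴
  199–208 m: Δρ/Δz = 0.245/9 = 0.027 kg m⁻⁴
  208–254 m: Δρ/Δz = 0.234/46 = 5.1 × 10⁻³ kg m⁻⁴
The largest gradient is in the 195–199 m interval — the pycnocline.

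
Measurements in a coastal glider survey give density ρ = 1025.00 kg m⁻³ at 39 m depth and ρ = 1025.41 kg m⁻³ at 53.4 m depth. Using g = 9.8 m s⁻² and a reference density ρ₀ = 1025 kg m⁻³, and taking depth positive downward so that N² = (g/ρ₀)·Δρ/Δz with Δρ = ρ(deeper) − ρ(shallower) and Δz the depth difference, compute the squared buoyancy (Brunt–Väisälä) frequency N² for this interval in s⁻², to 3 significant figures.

2.72 × 10⁻⁴ s⁻²

Δρ = 1025.41 − 1025.00 = 0.41 kg m⁻³ over Δz = 53.4 − 39 = 14.4 m.
N² = (9.8/1025) × (0.41/14.4) = 2.7222 × 10⁻⁴ s⁻² ≈ 2.72 × 10⁻⁴ s⁻².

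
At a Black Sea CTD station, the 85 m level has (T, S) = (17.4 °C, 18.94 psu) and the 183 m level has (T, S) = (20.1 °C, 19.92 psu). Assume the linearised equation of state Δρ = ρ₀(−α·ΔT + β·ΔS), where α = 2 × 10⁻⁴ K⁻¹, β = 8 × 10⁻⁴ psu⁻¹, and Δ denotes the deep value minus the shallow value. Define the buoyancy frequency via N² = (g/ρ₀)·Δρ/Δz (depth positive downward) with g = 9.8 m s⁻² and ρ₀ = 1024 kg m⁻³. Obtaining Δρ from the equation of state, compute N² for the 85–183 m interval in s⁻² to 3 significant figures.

ΔT = +2.7 K, ΔS = +0.98 psu (deep − shallow).
Δρ/ρ₀ = −αΔT + βΔS = -5.40 × 10⁻⁴ + 7.84 × 10⁻⁴ = 2.44 × 10⁻⁴, so Δρ ≈ 0.2499 kg m⁻³.
N² = (g/ρ₀)·Δρ/Δz = g·(Δρ/ρ₀)/Δz = 9.8 × 2.44 × 10⁻⁴ / 98 = 2.4400 × 10⁻⁵ s⁻² ≈ 2.44 × 10⁻⁵ s⁻².

2.44 × 10⁻⁵ s⁻²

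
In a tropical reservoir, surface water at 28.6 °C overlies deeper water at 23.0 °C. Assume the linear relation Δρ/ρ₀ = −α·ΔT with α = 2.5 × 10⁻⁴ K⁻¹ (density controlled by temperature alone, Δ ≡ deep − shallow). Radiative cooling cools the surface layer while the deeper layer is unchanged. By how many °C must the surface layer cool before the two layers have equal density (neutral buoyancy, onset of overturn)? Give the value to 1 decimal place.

5.6 °C

With temperature the only control, equal density requires T_surf′ = T_deep.
T_surf′ = 23.0 °C.
Cooling required: 28.6 − 23.0 = 5.6 °C.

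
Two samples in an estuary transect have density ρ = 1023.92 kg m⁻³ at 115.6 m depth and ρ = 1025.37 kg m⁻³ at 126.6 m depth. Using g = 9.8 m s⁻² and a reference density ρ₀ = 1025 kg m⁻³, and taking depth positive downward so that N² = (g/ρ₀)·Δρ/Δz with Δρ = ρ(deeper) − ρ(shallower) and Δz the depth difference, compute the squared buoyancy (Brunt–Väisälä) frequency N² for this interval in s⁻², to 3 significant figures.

Δρ = 1025.37 − 1023.92 = 1.45 kg m⁻³ over Δz = 126.6 − 115.6 = 11 m.
N² = (9.8/1025) × (1.45/11) = 1.2603 × 10⁻³ s⁻² ≈ 1.26 × 10⁻³ s⁻².

1.26 × 10⁻³ s⁻²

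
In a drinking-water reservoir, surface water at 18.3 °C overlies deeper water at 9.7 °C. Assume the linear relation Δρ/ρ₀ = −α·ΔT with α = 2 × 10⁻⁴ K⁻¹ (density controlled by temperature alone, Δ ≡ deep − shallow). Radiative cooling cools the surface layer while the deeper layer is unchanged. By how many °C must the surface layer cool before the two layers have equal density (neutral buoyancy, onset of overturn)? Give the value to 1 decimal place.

8.6 °C

With temperature the only control, equal density requires T_surf′ = T_deep.
T_surf′ = 9.7 °C.
Cooling required: 18.3 − 9.7 = 8.6 °C.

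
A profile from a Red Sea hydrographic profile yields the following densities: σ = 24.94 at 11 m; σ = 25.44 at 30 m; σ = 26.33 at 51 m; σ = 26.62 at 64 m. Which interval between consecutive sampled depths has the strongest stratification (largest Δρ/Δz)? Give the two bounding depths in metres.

Compute the density gradient over each adjacent pair:
  11–30 m: Δρ/Δz = 0.50/19 = 0.026 kg m⁻⁴
  30–51 m: Δρ/Δz = 0.89/21 = 0.042 kg m⁻⁴
  51–64 m: Δρ/Δz = 0.29/13 = 0.022 kg m⁻⁴
The largest gradient is in the 30–51 m interval — the pycnocline.

30–51 m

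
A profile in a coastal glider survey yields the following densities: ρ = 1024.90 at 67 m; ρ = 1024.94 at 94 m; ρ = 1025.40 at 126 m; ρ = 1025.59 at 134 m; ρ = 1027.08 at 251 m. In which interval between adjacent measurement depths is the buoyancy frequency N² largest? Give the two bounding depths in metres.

126–134 m

Compute the density gradient over each adjacent pair:
  67–94 m: Δρ/Δz = 0.04/27 = 1.5 × 10⁻³ kg m⁻⁴
  94–126 m: Δρ/Δz = 0.46/32 = 0.014 kg m⁻⁴
  126–134 m: Δρ/Δz = 0.19/8 = 0.024 kg m⁻⁴
  134–251 m: Δρ/Δz = 1.49/117 = 0.013 kg m⁻⁴
The largest gradient is in the 126–134 m interval — the pycnocline.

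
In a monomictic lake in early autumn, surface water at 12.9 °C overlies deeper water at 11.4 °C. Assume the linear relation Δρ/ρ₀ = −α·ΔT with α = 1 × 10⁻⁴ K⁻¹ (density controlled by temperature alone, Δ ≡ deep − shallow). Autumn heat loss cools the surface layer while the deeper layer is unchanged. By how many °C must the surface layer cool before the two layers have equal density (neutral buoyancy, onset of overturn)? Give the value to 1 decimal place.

With temperature the only control, equal density requires T_surf′ = T_deep.
T_surf′ = 11.4 °C.
Cooling required: 12.9 − 11.4 = 1.5 °C.

1.5 °C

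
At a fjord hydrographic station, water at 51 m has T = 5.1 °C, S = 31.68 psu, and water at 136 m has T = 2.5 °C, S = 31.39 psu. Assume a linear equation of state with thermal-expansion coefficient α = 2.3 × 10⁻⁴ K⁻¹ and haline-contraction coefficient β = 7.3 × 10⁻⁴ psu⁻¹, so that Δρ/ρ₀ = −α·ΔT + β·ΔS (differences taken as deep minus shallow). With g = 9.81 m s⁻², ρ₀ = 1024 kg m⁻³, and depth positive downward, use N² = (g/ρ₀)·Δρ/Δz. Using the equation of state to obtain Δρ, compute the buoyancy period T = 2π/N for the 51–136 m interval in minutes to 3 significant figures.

15.7 min

ΔT = -2.6 K, ΔS = -0.29 psu (deep − shallow).
Δρ/ρ₀ = −αΔT + βΔS = 5.98 × 10⁻⁴ − 2.117 × 10⁻⁴ = 3.863 × 10⁻⁴, so Δρ ≈ 0.3956 kg m⁻³.
N² = (g/ρ₀)·Δρ/Δz = g·(Δρ/ρ₀)/Δz = 9.81 × 3.863 × 10⁻⁴ / 85 = 4.4584 × 10⁻⁵ s⁻².
N = √(4.4584 × 10⁻⁵) = 6.6771 × 10⁻³ rad s⁻¹ → T = 2π/N = 941.01 s = 15.684 min ≈ 15.7 min.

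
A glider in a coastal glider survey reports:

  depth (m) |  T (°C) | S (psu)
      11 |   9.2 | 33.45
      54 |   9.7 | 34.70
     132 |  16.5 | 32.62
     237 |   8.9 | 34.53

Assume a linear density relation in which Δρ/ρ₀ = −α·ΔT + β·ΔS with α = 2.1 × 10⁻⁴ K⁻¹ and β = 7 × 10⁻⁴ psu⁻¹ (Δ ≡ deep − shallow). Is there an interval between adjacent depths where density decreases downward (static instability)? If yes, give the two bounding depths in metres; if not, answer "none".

54–132 m

Evaluate Δρ/ρ₀ = −αΔT + βΔS across each adjacent pair:
  11–54 m: −αΔT+βΔS = −(2.1 × 10⁻⁴)(+0.5)+(7 × 10⁻⁴)(+1.25) = 7.7 × 10⁻⁴ → stable
  54–132 m: −αΔT+βΔS = −(2.1 × 10⁻⁴)(+6.8)+(7 × 10⁻⁴)(-2.08) = -2.9 × 10⁻³ → UNSTABLE
  132–237 m: −αΔT+βΔS = −(2.1 × 10⁻⁴)(-7.6)+(7 × 10⁻⁴)(+1.91) = 2.9 × 10⁻³ → stable
The 54–132 m interval has Δρ < 0: lighter water underlies denser water.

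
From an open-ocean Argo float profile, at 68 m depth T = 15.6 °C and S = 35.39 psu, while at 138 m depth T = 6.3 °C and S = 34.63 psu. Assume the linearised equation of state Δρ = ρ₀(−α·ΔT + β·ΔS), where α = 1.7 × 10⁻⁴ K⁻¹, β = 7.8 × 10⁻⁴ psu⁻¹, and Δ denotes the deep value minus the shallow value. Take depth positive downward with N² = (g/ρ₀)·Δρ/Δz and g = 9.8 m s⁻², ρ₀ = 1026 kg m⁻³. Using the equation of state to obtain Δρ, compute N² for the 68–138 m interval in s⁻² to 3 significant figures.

ΔT = -9.3 K, ΔS = -0.76 psu (deep − shallow).
Δρ/ρ₀ = −αΔT + βΔS = 1.581 × 10⁻³ − 5.928 × 10⁻⁴ = 9.882 × 10⁻⁴, so Δρ ≈ 1.014 kg m⁻³.
N² = (g/ρ₀)·Δρ/Δz = g·(Δρ/ρ₀)/Δz = 9.8 × 9.882 × 10⁻⁴ / 70 = 1.3835 × 10⁻⁴ s⁻² ≈ 1.38 × 10⁻⁴ s⁻².

1.38 × 10⁻⁴ s⁻²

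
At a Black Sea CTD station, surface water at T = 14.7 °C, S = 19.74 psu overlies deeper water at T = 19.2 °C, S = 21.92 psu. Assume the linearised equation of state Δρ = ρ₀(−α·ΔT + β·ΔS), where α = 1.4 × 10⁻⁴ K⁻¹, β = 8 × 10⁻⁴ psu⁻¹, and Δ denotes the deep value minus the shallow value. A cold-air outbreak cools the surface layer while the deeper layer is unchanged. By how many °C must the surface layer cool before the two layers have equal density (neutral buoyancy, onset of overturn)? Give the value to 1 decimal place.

Neutral buoyancy requires Δρ = 0, i.e. −α(T_deep − T_surf′) + β(S_deep − S_surf) = 0.
T_surf′ = T_deep − (β/α)·ΔS = 19.2 − (8 × 10⁻⁴/1.4 × 10⁻⁴)·(+2.18) = 6.743 °C.
Cooling required: 14.7 − (6.743) = 7.957 °C.

8.0 °C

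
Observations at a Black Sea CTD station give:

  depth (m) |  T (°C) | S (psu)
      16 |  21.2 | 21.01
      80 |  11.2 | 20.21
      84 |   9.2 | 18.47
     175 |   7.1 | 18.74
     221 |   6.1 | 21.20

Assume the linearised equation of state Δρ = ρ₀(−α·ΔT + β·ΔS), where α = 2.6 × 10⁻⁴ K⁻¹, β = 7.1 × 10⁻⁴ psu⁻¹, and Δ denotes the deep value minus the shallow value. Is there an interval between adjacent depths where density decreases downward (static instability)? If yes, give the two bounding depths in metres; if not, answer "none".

80–84 m

Evaluate Δρ/ρ₀ = −αΔT + βΔS across each adjacent pair:
  16–80 m: −αΔT+βΔS = −(2.6 × 10⁻⁴)(-10.0)+(7.1 × 10⁻⁴)(-0.80) = 2.0 × 10⁻³ → stable
  80–84 m: −αΔT+βΔS = −(2.6 × 10⁻⁴)(-2.0)+(7.1 × 10⁻⁴)(-1.74) = -7.2 × 10⁻⁴ → UNSTABLE
  84–175 m: −αΔT+βΔS = −(2.6 × 10⁻⁴)(-2.1)+(7.1 × 10⁻⁴)(+0.27) = 7.4 × 10⁻⁴ → stable
  175–221 m: −αΔT+βΔS = −(2.6 × 10⁻⁴)(-1.0)+(7.1 × 10⁻⁴)(+2.46) = 2.0 × 10⁻³ → stable
The 80–84 m interval has Δρ < 0: lighter water underlies denser water.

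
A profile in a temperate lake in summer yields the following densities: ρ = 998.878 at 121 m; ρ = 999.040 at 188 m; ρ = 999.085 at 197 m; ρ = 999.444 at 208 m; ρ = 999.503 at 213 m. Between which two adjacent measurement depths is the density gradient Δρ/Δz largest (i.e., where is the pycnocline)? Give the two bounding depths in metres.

Compute the density gradient over each adjacent pair:
  121–188 m: Δρ/Δz = 0.162/67 = 2.4 × 10⁻³ kg m⁻⁴
  188–197 m: Δρ/Δz = 0.045/9 = 5.0 × 10⁻³ kg m⁻⁴
  197–208 m: Δρ/Δz = 0.359/11 = 0.033 kg m⁻⁴
  208–213 m: Δρ/Δz = 0.059/5 = 0.012 kg m⁻⁴
The largest gradient is in the 197–208 m interval — the pycnocline.

197–208 m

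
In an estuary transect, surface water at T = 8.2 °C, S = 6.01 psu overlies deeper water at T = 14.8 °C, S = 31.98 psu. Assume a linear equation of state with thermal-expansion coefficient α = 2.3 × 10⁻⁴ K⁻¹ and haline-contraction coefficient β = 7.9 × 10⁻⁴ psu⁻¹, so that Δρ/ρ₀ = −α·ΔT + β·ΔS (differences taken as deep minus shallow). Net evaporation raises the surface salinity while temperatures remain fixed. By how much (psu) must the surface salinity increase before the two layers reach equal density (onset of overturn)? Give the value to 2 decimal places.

24.05 psu

Neutral buoyancy requires −α(T_deep − T_surf) + β(S_deep − S_surf′) = 0.
S_surf′ = S_deep − (α/β)·ΔT = 31.98 − (2.3 × 10⁻⁴/7.9 × 10⁻⁴)·(+6.6) = 30.0585 psu.
Increase required: 30.0585 − 6.01 = 24.0485 psu.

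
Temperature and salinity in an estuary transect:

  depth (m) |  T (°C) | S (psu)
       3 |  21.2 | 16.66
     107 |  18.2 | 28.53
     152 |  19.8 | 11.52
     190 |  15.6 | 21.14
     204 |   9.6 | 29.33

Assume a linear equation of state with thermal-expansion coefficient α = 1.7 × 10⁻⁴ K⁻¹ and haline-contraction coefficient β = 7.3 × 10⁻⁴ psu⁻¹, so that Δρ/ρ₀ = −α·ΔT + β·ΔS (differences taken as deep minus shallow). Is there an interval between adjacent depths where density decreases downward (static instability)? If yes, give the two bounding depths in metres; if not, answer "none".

Evaluate Δρ/ρ₀ = −αΔT + βΔS across each adjacent pair:
  3–107 m: −αΔT+βΔS = −(1.7 × 10⁻⁴)(-3.0)+(7.3 × 10⁻⁴)(+11.87) = 9.2 × 10⁻³ → stable
  107–152 m: −αΔT+βΔS = −(1.7 × 10⁻⁴)(+1.6)+(7.3 × 10⁻⁴)(-17.01) = -0.013 → UNSTABLE
  152–190 m: −αΔT+βΔS = −(1.7 × 10⁻⁴)(-4.2)+(7.3 × 10⁻⁴)(+9.62) = 7.7 × 10⁻³ → stable
  190–204 m: −αΔT+βΔS = −(1.7 × 10⁻⁴)(-6.0)+(7.3 × 10⁻⁴)(+8.19) = 7.0 × 10⁻³ → stable
The 107–152 m interval has Δρ < 0: lighter water underlies denser water.

107–152 m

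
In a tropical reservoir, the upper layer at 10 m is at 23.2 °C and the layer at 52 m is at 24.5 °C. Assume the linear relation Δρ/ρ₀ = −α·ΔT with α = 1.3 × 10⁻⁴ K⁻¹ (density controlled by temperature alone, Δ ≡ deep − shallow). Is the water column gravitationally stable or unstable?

unstable

ΔT = 24.5 − 23.2 = +1.3 K, so Δρ/ρ₀ = −αΔT = -1.69 × 10⁻⁴.
Δρ/ρ₀ < 0, so Δρ < 0: deeper water is lighter → statically unstable; the column would overturn.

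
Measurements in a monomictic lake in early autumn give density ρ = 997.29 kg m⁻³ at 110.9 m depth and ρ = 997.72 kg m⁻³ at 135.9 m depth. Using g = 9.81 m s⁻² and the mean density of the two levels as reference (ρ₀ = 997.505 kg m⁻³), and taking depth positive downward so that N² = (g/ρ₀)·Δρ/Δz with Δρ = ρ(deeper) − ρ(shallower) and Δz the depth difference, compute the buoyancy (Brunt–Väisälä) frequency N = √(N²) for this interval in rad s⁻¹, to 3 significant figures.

Δρ = 997.72 − 997.29 = 0.43 kg m⁻³ over Δz = 135.9 − 110.9 = 25 m.
N² = (9.81/997.505) × (0.43/25) = 1.6915 × 10⁻⁴ s⁻².
N = √(1.6915 × 10⁻⁴) = 0.013006 rad s⁻¹ ≈ 0.0130 rad s⁻¹.

0.0130 rad s⁻¹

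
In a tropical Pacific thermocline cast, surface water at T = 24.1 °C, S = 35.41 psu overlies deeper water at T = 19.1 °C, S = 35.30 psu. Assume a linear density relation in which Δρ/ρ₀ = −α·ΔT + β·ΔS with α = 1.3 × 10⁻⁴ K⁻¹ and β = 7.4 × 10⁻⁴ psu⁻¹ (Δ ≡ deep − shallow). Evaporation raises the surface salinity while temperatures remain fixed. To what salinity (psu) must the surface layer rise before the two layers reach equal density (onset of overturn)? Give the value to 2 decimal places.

36.18 psu

Neutral buoyancy requires −α(T_deep − T_surf) + β(S_deep − S_surf′) = 0.
S_surf′ = S_deep − (α/β)·ΔT = 35.30 − (1.3 × 10⁻⁴/7.4 × 10⁻⁴)·(-5.0) = 36.1784 psu.
Increase required: 36.1784 − 35.41 = 0.7684 psu.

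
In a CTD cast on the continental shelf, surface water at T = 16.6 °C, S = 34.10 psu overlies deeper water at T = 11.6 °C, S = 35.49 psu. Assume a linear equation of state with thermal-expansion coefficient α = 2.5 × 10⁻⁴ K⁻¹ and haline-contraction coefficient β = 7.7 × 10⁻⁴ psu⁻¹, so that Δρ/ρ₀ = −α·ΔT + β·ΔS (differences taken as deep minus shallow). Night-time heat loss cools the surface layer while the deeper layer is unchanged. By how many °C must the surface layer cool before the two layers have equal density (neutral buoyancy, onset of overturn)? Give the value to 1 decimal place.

Neutral buoyancy requires Δρ = 0, i.e. −α(T_deep − T_surf′) + β(S_deep − S_surf) = 0.
T_surf′ = T_deep − (β/α)·ΔS = 11.6 − (7.7 × 10⁻⁴/2.5 × 10⁻⁴)·(+1.39) = 7.319 °C.
Cooling required: 16.6 − (7.319) = 9.281 °C.

9.3 °C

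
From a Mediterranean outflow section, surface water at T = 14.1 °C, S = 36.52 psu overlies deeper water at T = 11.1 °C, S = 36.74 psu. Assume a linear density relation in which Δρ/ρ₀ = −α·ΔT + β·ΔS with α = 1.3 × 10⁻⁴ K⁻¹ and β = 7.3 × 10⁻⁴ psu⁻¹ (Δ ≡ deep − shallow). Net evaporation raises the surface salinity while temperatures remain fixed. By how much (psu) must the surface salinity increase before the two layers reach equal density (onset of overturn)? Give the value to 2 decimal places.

Neutral buoyancy requires −α(T_deep − T_surf) + β(S_deep − S_surf′) = 0.
S_surf′ = S_deep − (α/β)·ΔT = 36.74 − (1.3 × 10⁻⁴/7.3 × 10⁻⁴)·(-3.0) = 37.2742 psu.
Increase required: 37.2742 − 36.52 = 0.7542 psu.

0.75 psu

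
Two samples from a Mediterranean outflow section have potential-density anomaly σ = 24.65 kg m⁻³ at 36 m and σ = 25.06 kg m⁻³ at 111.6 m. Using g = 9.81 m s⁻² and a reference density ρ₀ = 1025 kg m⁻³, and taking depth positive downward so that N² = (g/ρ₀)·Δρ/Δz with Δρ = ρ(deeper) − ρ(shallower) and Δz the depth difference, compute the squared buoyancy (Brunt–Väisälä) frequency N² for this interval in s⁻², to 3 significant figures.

5.19 × 10⁻⁵ s⁻²

Δρ = 1025.06 − 1024.65 = 0.41 kg m⁻³ over Δz = 111.6 − 36 = 75.6 m.
N² = (9.81/1025) × (0.41/75.6) = 5.1905 × 10⁻⁵ s⁻² ≈ 5.19 × 10⁻⁵ s⁻².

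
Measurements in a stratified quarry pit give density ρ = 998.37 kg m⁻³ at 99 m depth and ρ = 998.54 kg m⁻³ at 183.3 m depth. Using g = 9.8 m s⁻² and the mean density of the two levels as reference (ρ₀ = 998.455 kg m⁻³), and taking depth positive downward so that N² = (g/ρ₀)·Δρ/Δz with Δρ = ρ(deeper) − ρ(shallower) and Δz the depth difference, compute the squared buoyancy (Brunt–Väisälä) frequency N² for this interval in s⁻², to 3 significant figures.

Δρ = 998.54 − 998.37 = 0.17 kg m⁻³ over Δz = 183.3 − 99 = 84.3 m.
N² = (9.8/998.455) × (0.17/84.3) = 1.9793 × 10⁻⁵ s⁻² ≈ 1.98 × 10⁻⁵ s⁻².
N² > 0, so the interval is statically stable.

1.98 × 10⁻⁵ s⁻²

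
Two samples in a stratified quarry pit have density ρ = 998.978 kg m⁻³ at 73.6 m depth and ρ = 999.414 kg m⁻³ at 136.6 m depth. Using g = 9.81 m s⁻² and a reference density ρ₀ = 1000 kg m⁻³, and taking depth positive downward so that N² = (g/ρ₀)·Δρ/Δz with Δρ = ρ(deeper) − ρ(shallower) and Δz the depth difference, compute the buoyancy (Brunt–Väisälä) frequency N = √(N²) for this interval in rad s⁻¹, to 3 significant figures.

8.24 × 10⁻³ rad s⁻¹

Δρ = 999.414 − 998.978 = 0.436 kg m⁻³ over Δz = 136.6 − 73.6 = 63 m.
N² = (9.81/1000) × (0.436/63) = 6.7891 × 10⁻⁵ s⁻².
N = √(6.7891 × 10⁻⁵) = 8.2396 × 10⁻³ rad s⁻¹ ≈ 8.24 × 10⁻³ rad s⁻¹.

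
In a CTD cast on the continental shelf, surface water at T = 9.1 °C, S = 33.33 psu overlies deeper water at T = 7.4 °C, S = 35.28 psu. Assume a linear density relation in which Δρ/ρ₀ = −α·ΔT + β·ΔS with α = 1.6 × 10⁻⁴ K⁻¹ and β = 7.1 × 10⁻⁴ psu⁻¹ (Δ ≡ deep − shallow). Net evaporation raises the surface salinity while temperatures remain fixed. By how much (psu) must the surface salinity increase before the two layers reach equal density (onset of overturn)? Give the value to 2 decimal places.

Neutral buoyancy requires −α(T_deep − T_surf) + β(S_deep − S_surf′) = 0.
S_surf′ = S_deep − (α/β)·ΔT = 35.28 − (1.6 × 10⁻⁴/7.1 × 10⁻⁴)·(-1.7) = 35.6631 psu.
Increase required: 35.6631 − 33.33 = 2.3331 psu.

2.33 psu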